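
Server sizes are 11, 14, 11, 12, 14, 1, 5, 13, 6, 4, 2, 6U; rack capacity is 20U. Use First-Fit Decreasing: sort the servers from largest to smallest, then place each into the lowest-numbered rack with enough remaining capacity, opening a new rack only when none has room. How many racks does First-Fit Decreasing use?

Sorted descending: 14, 14, 13, 12, 11, 11, 6, 6, 5, 4, 2, 1.
Put 14U in rack 1; 6U remain.
Put 14U in rack 2; 6U remain.
Put 13U in rack 3; 7U remain.
Put 12U in rack 4; 8U remain.
Put 11U in rack 5; 9U remain.
Put 11U in rack 6; 9U remain.
Put 6U in rack 1; 0U remain.
Put 6U in rack 2; 0U remain.
Put 5U in rack 3; 2U remain.
Put 4U in rack 4; 4U remain.
Put 2U in rack 3; 0U remain.
Put 1U in rack 4; 3U remain.
Final racks: [14,6] [14,6] [13,5,2] [12,4,1] [11] [11].

6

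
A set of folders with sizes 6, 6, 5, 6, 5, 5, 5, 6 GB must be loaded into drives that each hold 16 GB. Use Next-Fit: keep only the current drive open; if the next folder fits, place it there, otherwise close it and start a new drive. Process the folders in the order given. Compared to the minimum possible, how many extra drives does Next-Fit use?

Next-Fit: [6,6] [5,6,5] [5,5,6] → 3 drives.
Total size 44 GB; any packing needs at least ⌈44/16⌉ = 3 drives.
So 3 is already optimal.

0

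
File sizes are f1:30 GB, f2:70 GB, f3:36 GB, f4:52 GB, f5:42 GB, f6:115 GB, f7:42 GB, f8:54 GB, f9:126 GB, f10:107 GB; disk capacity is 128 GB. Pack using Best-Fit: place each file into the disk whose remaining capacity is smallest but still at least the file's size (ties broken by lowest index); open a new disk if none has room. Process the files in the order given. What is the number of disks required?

7

disk 1: place f1 (30 GB), 98 GB left
disk 1: place f2 (70 GB), 28 GB left
disk 2: place f3 (36 GB), 92 GB left
disk 2: place f4 (52 GB), 40 GB left
disk 3: place f5 (42 GB), 86 GB left
disk 4: place f6 (115 GB), 13 GB left
disk 3: place f7 (42 GB), 44 GB left
disk 5: place f8 (54 GB), 74 GB left
disk 6: place f9 (126 GB), 2 GB left
disk 7: place f10 (107 GB), 21 GB left
Final disks: [30,70] [36,52] [42,42] [115] [54] [126] [107].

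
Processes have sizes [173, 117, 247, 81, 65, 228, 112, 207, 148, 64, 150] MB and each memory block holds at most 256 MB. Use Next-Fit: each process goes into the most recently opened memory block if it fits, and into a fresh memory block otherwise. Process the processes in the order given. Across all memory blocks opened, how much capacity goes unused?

712

Put 173 MB in memory block 1; 83 MB remain.
Put 117 MB in memory block 2; 139 MB remain.
Put 247 MB in memory block 3; 9 MB remain.
Put 81 MB in memory block 4; 175 MB remain.
Put 65 MB in memory block 4; 110 MB remain.
Put 228 MB in memory block 5; 28 MB remain.
Put 112 MB in memory block 6; 144 MB remain.
Put 207 MB in memory block 7; 49 MB remain.
Put 148 MB in memory block 8; 108 MB remain.
Put 64 MB in memory block 8; 44 MB remain.
Put 150 MB in memory block 9; 106 MB remain.
9 memory blocks × 256 MB = 2304 MB; used 1592 MB; unused 712 MB.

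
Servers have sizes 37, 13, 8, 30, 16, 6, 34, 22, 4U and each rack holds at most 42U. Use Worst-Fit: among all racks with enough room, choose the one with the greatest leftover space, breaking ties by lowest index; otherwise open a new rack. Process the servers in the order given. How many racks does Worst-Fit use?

Put 37U in rack 1; 5U remain.
Put 13U in rack 2; 29U remain.
Put 8U in rack 2; 21U remain.
Put 30U in rack 3; 12U remain.
Put 16U in rack 2; 5U remain.
Put 6U in rack 3; 6U remain.
Put 34U in rack 4; 8U remain.
Put 22U in rack 5; 20U remain.
Put 4U in rack 5; 16U remain.

5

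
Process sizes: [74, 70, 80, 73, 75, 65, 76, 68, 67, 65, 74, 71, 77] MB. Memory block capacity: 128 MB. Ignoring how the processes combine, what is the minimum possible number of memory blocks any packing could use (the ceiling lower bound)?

8 memory blocks

Total size = 74 + 70 + 80 + 73 + 75 + 65 + 76 + 68 + 67 + 65 + 74 + 71 + 77 = 935 MB.
⌈935 / 128⌉ = 8.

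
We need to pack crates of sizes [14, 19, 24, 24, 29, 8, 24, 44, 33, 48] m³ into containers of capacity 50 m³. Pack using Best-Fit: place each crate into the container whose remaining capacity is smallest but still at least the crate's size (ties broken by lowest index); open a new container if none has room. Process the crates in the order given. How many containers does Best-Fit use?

7

Put 14 m³ in container 1; 36 m³ remain.
Put 19 m³ in container 1; 17 m³ remain.
Put 24 m³ in container 2; 26 m³ remain.
Put 24 m³ in container 2; 2 m³ remain.
Put 29 m³ in container 3; 21 m³ remain.
Put 8 m³ in container 1; 9 m³ remain.
Put 24 m³ in container 4; 26 m³ remain.
Put 44 m³ in container 5; 6 m³ remain.
Put 33 m³ in container 6; 17 m³ remain.
Put 48 m³ in container 7; 2 m³ remain.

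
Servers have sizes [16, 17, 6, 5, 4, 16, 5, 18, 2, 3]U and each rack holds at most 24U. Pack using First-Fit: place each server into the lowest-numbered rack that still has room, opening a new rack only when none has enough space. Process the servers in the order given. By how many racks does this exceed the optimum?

First-Fit: [16,6,2] [17,5] [4,16,3] [5,18] → 4 racks.
Total size 92U; any packing needs at least ⌈92/24⌉ = 4 racks.
So 4 is already optimal.

0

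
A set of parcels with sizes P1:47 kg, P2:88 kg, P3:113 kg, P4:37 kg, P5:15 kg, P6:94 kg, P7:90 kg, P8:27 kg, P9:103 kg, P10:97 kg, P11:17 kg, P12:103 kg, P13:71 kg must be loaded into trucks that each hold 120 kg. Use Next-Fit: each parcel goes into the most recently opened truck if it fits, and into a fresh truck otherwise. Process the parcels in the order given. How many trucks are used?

Put P1 (47 kg) in truck 1; 73 kg remain.
Put P2 (88 kg) in truck 2; 32 kg remain.
Put P3 (113 kg) in truck 3; 7 kg remain.
Put P4 (37 kg) in truck 4; 83 kg remain.
Put P5 (15 kg) in truck 4; 68 kg remain.
Put P6 (94 kg) in truck 5; 26 kg remain.
Put P7 (90 kg) in truck 6; 30 kg remain.
Put P8 (27 kg) in truck 6; 3 kg remain.
Put P9 (103 kg) in truck 7; 17 kg remain.
Put P10 (97 kg) in truck 8; 23 kg remain.
Put P11 (17 kg) in truck 8; 6 kg remain.
Put P12 (103 kg) in truck 9; 17 kg remain.
Put P13 (71 kg) in truck 10; 49 kg remain.

10 trucks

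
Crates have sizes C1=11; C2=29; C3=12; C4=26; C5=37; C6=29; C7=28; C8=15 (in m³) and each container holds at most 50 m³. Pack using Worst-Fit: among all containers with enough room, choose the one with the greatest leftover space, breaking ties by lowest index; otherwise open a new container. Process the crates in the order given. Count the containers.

Put C1 (11 m³) in container 1; 39 m³ remain.
Put C2 (29 m³) in container 1; 10 m³ remain.
Put C3 (12 m³) in container 2; 38 m³ remain.
Put C4 (26 m³) in container 2; 12 m³ remain.
Put C5 (37 m³) in container 3; 13 m³ remain.
Put C6 (29 m³) in container 4; 21 m³ remain.
Put C7 (28 m³) in container 5; 22 m³ remain.
Put C8 (15 m³) in container 5; 7 m³ remain.
Final containers: [11,29] [12,26] [37] [29] [28,15].

5 containers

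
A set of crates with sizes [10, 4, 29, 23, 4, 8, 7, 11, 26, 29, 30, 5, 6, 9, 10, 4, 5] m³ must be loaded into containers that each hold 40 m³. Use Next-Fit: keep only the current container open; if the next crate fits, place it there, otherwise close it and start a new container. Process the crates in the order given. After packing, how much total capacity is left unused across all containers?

10 m³ → container 1 (remaining 30 m³)
4 m³ → container 1 (remaining 26 m³)
29 m³ → container 2 (remaining 11 m³)
23 m³ → container 3 (remaining 17 m³)
4 m³ → container 3 (remaining 13 m³)
8 m³ → container 3 (remaining 5 m³)
7 m³ → container 4 (remaining 33 m³)
11 m³ → container 4 (remaining 22 m³)
26 m³ → container 5 (remaining 14 m³)
29 m³ → container 6 (remaining 11 m³)
30 m³ → container 7 (remaining 10 m³)
5 m³ → container 7 (remaining 5 m³)
6 m³ → container 8 (remaining 34 m³)
9 m³ → container 8 (remaining 25 m³)
10 m³ → container 8 (remaining 15 m³)
4 m³ → container 8 (remaining 11 m³)
5 m³ → container 8 (remaining 6 m³)
8 containers × 40 m³ = 320 m³; used 220 m³; unused 100 m³.

100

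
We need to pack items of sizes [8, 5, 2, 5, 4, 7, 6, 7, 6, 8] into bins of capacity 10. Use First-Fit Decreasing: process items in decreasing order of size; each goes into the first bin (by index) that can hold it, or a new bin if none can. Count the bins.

Sorted descending: 8, 8, 7, 7, 6, 6, 5, 5, 4, 2.
Put 8 in bin 1; 2 remain.
Put 8 in bin 2; 2 remain.
Put 7 in bin 3; 3 remain.
Put 7 in bin 4; 3 remain.
Put 6 in bin 5; 4 remain.
Put 6 in bin 6; 4 remain.
Put 5 in bin 7; 5 remain.
Put 5 in bin 7; 0 remain.
Put 4 in bin 5; 0 remain.
Put 2 in bin 1; 0 remain.
Final bins: [8,2] [8] [7] [7] [6,4] [6] [5,5].

7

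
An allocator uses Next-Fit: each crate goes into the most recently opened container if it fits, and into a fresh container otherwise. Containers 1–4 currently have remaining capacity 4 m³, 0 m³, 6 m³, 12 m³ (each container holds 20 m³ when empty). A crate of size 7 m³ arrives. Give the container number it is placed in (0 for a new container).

4

Next-Fit only looks at container 4, which has 12 m³ free.
7 m³ fits there.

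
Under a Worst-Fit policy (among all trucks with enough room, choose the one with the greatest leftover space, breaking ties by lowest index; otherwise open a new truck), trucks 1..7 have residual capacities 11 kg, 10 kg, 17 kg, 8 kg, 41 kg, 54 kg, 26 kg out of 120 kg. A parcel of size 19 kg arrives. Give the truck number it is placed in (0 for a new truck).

6

Trucks with room: truck 5 (41 kg), truck 6 (54 kg), truck 7 (26 kg).
Most room is truck 6 with 54 kg free.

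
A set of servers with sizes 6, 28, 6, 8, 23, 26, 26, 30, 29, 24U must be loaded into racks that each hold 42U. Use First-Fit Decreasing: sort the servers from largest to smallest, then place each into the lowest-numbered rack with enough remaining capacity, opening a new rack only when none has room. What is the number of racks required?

7 racks

Sorted descending: 30, 29, 28, 26, 26, 24, 23, 8, 6, 6.
rack 1: place 30U, 12U left
rack 2: place 29U, 13U left
rack 3: place 28U, 14U left
rack 4: place 26U, 16U left
rack 5: place 26U, 16U left
rack 6: place 24U, 18U left
rack 7: place 23U, 19U left
rack 1: place 8U, 4U left
rack 2: place 6U, 7U left
rack 2: place 6U, 1U left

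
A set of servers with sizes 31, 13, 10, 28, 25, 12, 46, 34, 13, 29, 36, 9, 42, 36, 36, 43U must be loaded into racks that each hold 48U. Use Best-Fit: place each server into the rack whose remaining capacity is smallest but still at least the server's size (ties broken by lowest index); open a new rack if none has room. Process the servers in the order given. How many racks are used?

11

Put 31U in rack 1; 17U remain.
Put 13U in rack 1; 4U remain.
Put 10U in rack 2; 38U remain.
Put 28U in rack 2; 10U remain.
Put 25U in rack 3; 23U remain.
Put 12U in rack 3; 11U remain.
Put 46U in rack 4; 2U remain.
Put 34U in rack 5; 14U remain.
Put 13U in rack 5; 1U remain.
Put 29U in rack 6; 19U remain.
Put 36U in rack 7; 12U remain.
Put 9U in rack 2; 1U remain.
Put 42U in rack 8; 6U remain.
Put 36U in rack 9; 12U remain.
Put 36U in rack 10; 12U remain.
Put 43U in rack 11; 5U remain.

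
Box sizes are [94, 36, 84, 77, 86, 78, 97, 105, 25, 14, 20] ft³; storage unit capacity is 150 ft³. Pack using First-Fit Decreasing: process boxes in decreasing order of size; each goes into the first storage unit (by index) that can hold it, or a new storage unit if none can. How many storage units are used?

Sorted descending: 105, 97, 94, 86, 84, 78, 77, 36, 25, 20, 14.
Put 105 ft³ in storage unit 1; 45 ft³ remain.
Put 97 ft³ in storage unit 2; 53 ft³ remain.
Put 94 ft³ in storage unit 3; 56 ft³ remain.
Put 86 ft³ in storage unit 4; 64 ft³ remain.
Put 84 ft³ in storage unit 5; 66 ft³ remain.
Put 78 ft³ in storage unit 6; 72 ft³ remain.
Put 77 ft³ in storage unit 7; 73 ft³ remain.
Put 36 ft³ in storage unit 1; 9 ft³ remain.
Put 25 ft³ in storage unit 2; 28 ft³ remain.
Put 20 ft³ in storage unit 2; 8 ft³ remain.
Put 14 ft³ in storage unit 3; 42 ft³ remain.
Final storage units: [105,36] [97,25,20] [94,14] [86] [84] [78] [77].

7 storage units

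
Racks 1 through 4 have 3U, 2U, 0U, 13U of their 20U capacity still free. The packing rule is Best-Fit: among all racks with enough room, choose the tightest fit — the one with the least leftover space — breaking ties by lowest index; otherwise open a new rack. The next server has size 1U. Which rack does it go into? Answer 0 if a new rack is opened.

Racks with room: rack 1 (3U), rack 2 (2U), rack 4 (13U).
Tightest fit is rack 2 with 2U free.

2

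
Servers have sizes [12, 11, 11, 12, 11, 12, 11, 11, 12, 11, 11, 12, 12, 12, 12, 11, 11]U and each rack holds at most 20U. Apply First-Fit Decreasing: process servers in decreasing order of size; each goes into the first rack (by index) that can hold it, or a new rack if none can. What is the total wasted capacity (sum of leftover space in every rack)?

Sorted descending: 12, 12, 12, 12, 12, 12, 12, 12, 11, 11, 11, 11, 11, 11, 11, 11, 11.
rack 1: place 12U, 8U left
rack 2: place 12U, 8U left
rack 3: place 12U, 8U left
rack 4: place 12U, 8U left
rack 5: place 12U, 8U left
rack 6: place 12U, 8U left
rack 7: place 12U, 8U left
rack 8: place 12U, 8U left
rack 9: place 11U, 9U left
rack 10: place 11U, 9U left
rack 11: place 11U, 9U left
rack 12: place 11U, 9U left
rack 13: place 11U, 9U left
rack 14: place 11U, 9U left
rack 15: place 11U, 9U left
rack 16: place 11U, 9U left
rack 17: place 11U, 9U left
17 racks × 20U = 340U; used 195U; unused 145U.

145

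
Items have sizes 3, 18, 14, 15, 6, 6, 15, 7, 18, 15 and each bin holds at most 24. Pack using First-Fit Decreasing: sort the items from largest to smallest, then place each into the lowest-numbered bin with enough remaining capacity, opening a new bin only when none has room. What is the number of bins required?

6 bins

Sorted descending: 18, 18, 15, 15, 15, 14, 7, 6, 6, 3.
bin 1: place 18, 6 left
bin 2: place 18, 6 left
bin 3: place 15, 9 left
bin 4: place 15, 9 left
bin 5: place 15, 9 left
bin 6: place 14, 10 left
bin 3: place 7, 2 left
bin 1: place 6, 0 left
bin 2: place 6, 0 left
bin 4: place 3, 6 left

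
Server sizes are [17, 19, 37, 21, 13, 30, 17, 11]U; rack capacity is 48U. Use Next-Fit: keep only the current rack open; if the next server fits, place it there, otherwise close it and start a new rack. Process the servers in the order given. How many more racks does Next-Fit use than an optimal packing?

1

Next-Fit: [17,19] [37] [21,13] [30,17] [11] → 5 racks.
Total size 165U; any packing needs at least ⌈165/48⌉ = 4 racks.
An optimal packing achieves that bound: [37,11] [30,17] [21,19] [17,13] → 4 racks.
Excess: 5 − 4 = 1.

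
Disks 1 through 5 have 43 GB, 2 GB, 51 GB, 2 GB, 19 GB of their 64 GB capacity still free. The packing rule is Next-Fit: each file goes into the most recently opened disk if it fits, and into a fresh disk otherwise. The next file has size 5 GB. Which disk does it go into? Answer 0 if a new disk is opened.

Next-Fit only looks at disk 5, which has 19 GB free.
5 GB fits there.

5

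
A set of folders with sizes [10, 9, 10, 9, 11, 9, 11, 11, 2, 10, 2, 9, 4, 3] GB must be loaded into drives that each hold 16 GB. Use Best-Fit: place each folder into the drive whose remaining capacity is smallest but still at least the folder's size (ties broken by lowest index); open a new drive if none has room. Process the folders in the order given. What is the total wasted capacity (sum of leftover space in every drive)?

50

Put 10 GB in drive 1; 6 GB remain.
Put 9 GB in drive 2; 7 GB remain.
Put 10 GB in drive 3; 6 GB remain.
Put 9 GB in drive 4; 7 GB remain.
Put 11 GB in drive 5; 5 GB remain.
Put 9 GB in drive 6; 7 GB remain.
Put 11 GB in drive 7; 5 GB remain.
Put 11 GB in drive 8; 5 GB remain.
Put 2 GB in drive 5; 3 GB remain.
Put 10 GB in drive 9; 6 GB remain.
Put 2 GB in drive 5; 1 GB remain.
Put 9 GB in drive 10; 7 GB remain.
Put 4 GB in drive 7; 1 GB remain.
Put 3 GB in drive 8; 2 GB remain.
10 drives × 16 GB = 160 GB; used 110 GB; unused 50 GB.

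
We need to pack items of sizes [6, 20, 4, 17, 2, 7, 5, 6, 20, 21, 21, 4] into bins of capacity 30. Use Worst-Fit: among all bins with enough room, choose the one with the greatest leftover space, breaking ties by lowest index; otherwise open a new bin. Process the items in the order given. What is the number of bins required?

6

6 → bin 1 (remaining 24)
20 → bin 1 (remaining 4)
4 → bin 1 (remaining 0)
17 → bin 2 (remaining 13)
2 → bin 2 (remaining 11)
7 → bin 2 (remaining 4)
5 → bin 3 (remaining 25)
6 → bin 3 (remaining 19)
20 → bin 4 (remaining 10)
21 → bin 5 (remaining 9)
21 → bin 6 (remaining 9)
4 → bin 3 (remaining 15)
Final bins: [6,20,4] [17,2,7] [5,6,4] [20] [21] [21].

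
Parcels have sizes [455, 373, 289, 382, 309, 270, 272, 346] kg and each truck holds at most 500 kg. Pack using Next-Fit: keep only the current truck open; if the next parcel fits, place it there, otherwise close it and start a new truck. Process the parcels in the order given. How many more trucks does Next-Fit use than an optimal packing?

Next-Fit: [455] [373] [289] [382] [309] [270] [272] [346] → 8 trucks.
8 parcels exceed 250 kg (half the capacity), and no two of those can share a truck, so at least 8 trucks are needed.
So 8 is already optimal.

0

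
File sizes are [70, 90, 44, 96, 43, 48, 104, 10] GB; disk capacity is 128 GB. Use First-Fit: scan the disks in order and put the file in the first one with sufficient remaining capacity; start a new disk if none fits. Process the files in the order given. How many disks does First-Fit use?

Put 70 GB in disk 1; 58 GB remain.
Put 90 GB in disk 2; 38 GB remain.
Put 44 GB in disk 1; 14 GB remain.
Put 96 GB in disk 3; 32 GB remain.
Put 43 GB in disk 4; 85 GB remain.
Put 48 GB in disk 4; 37 GB remain.
Put 104 GB in disk 5; 24 GB remain.
Put 10 GB in disk 1; 4 GB remain.
Final disks: [70,44,10] [90] [96] [43,48] [104].

5 disks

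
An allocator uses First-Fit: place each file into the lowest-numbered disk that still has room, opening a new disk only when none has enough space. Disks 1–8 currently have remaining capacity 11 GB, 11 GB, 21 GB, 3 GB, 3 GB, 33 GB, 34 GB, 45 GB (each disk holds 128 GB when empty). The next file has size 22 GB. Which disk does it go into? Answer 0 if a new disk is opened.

Disks with room: disk 6 (33 GB), disk 7 (34 GB), disk 8 (45 GB).
The first with room is disk 6.

6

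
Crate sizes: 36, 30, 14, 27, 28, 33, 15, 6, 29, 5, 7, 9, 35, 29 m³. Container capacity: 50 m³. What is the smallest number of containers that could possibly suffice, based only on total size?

7

Total size = 36 + 30 + 14 + 27 + 28 + 33 + 15 + 6 + 29 + 5 + 7 + 9 + 35 + 29 = 303 m³.
⌈303 / 50⌉ = 7.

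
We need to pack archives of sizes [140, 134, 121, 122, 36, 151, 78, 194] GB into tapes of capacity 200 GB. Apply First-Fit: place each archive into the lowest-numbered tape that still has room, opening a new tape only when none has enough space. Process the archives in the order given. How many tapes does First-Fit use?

6

Put 140 GB in tape 1; 60 GB remain.
Put 134 GB in tape 2; 66 GB remain.
Put 121 GB in tape 3; 79 GB remain.
Put 122 GB in tape 4; 78 GB remain.
Put 36 GB in tape 1; 24 GB remain.
Put 151 GB in tape 5; 49 GB remain.
Put 78 GB in tape 3; 1 GB remain.
Put 194 GB in tape 6; 6 GB remain.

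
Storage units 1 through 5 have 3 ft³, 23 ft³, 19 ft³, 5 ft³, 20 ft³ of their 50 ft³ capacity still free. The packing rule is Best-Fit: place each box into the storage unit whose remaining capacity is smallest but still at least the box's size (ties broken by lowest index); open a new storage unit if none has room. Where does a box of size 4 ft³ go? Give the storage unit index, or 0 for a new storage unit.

Storage units with room: storage unit 2 (23 ft³), storage unit 3 (19 ft³), storage unit 4 (5 ft³), storage unit 5 (20 ft³).
Tightest fit is storage unit 4 with 5 ft³ free.

4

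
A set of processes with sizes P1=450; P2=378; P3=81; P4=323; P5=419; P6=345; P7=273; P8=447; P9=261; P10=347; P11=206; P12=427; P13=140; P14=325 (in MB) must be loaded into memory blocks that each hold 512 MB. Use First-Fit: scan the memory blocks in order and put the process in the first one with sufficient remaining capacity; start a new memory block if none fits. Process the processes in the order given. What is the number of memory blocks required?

11 memory blocks

Put P1 (450 MB) in memory block 1; 62 MB remain.
Put P2 (378 MB) in memory block 2; 134 MB remain.
Put P3 (81 MB) in memory block 2; 53 MB remain.
Put P4 (323 MB) in memory block 3; 189 MB remain.
Put P5 (419 MB) in memory block 4; 93 MB remain.
Put P6 (345 MB) in memory block 5; 167 MB remain.
Put P7 (273 MB) in memory block 6; 239 MB remain.
Put P8 (447 MB) in memory block 7; 65 MB remain.
Put P9 (261 MB) in memory block 8; 251 MB remain.
Put P10 (347 MB) in memory block 9; 165 MB remain.
Put P11 (206 MB) in memory block 6; 33 MB remain.
Put P12 (427 MB) in memory block 10; 85 MB remain.
Put P13 (140 MB) in memory block 3; 49 MB remain.
Put P14 (325 MB) in memory block 11; 187 MB remain.
Final memory blocks: [450] [378,81] [323,140] [419] [345] [273,206] [447] [261] [347] [427] [325].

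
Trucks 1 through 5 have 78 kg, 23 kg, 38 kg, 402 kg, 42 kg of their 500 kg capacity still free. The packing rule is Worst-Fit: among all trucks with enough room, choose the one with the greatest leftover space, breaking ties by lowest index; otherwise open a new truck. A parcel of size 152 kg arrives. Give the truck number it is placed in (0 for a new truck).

Trucks with room: truck 4 (402 kg).
Most room is truck 4 with 402 kg free.

4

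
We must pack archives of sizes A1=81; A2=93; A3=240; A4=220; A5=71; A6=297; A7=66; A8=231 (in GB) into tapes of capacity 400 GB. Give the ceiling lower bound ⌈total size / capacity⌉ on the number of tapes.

Total size = 81 + 93 + 240 + 220 + 71 + 297 + 66 + 231 = 1299 GB.
⌈1299 / 400⌉ = 4.

4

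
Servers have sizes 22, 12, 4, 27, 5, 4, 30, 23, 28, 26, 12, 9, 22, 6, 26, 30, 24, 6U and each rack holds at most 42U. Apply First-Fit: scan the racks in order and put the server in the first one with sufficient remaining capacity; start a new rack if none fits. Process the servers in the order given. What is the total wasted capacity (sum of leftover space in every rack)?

104

Put 22U in rack 1; 20U remain.
Put 12U in rack 1; 8U remain.
Put 4U in rack 1; 4U remain.
Put 27U in rack 2; 15U remain.
Put 5U in rack 2; 10U remain.
Put 4U in rack 1; 0U remain.
Put 30U in rack 3; 12U remain.
Put 23U in rack 4; 19U remain.
Put 28U in rack 5; 14U remain.
Put 26U in rack 6; 16U remain.
Put 12U in rack 3; 0U remain.
Put 9U in rack 2; 1U remain.
Put 22U in rack 7; 20U remain.
Put 6U in rack 4; 13U remain.
Put 26U in rack 8; 16U remain.
Put 30U in rack 9; 12U remain.
Put 24U in rack 10; 18U remain.
Put 6U in rack 4; 7U remain.
10 racks × 42U = 420U; used 316U; unused 104U.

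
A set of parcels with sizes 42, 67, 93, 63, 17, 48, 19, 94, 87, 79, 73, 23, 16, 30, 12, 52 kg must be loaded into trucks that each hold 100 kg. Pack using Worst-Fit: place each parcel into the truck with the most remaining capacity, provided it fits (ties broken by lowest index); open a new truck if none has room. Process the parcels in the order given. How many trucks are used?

10

42 kg → truck 1 (remaining 58 kg)
67 kg → truck 2 (remaining 33 kg)
93 kg → truck 3 (remaining 7 kg)
63 kg → truck 4 (remaining 37 kg)
17 kg → truck 1 (remaining 41 kg)
48 kg → truck 5 (remaining 52 kg)
19 kg → truck 5 (remaining 33 kg)
94 kg → truck 6 (remaining 6 kg)
87 kg → truck 7 (remaining 13 kg)
79 kg → truck 8 (remaining 21 kg)
73 kg → truck 9 (remaining 27 kg)
23 kg → truck 1 (remaining 18 kg)
16 kg → truck 4 (remaining 21 kg)
30 kg → truck 2 (remaining 3 kg)
12 kg → truck 5 (remaining 21 kg)
52 kg → truck 10 (remaining 48 kg)
Final trucks: [42,17,23] [67,30] [93] [63,16] [48,19,12] [94] [87] [79] [73] [52].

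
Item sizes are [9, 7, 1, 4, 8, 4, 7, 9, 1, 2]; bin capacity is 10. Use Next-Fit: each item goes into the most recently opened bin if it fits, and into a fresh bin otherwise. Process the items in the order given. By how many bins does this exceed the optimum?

2

Next-Fit: [9] [7,1] [4] [8] [4] [7] [9,1] [2] → 8 bins.
Total size 52; any packing needs at least ⌈52/10⌉ = 6 bins.
An optimal packing achieves that bound: [9,1] [9,1] [8,2] [7] [7] [4,4] → 6 bins.
Excess: 8 − 6 = 2.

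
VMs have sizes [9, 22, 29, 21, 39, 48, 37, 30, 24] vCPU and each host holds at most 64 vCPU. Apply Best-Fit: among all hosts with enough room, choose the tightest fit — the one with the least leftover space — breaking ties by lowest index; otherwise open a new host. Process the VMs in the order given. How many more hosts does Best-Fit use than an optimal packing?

0

Best-Fit: [9,22,29] [21,39] [48] [37,24] [30] → 5 hosts.
Total size 259 vCPU; any packing needs at least ⌈259/64⌉ = 5 hosts.
So 5 is already optimal.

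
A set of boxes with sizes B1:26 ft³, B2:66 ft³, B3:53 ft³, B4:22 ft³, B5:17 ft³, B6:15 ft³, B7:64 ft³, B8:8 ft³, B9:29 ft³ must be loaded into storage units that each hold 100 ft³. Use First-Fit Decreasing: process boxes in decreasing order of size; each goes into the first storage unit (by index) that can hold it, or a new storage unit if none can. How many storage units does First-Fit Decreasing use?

Sorted descending: 66, 64, 53, 29, 26, 22, 17, 15, 8.
66 ft³ → storage unit 1 (remaining 34 ft³)
64 ft³ → storage unit 2 (remaining 36 ft³)
53 ft³ → storage unit 3 (remaining 47 ft³)
29 ft³ → storage unit 1 (remaining 5 ft³)
26 ft³ → storage unit 2 (remaining 10 ft³)
22 ft³ → storage unit 3 (remaining 25 ft³)
17 ft³ → storage unit 3 (remaining 8 ft³)
15 ft³ → storage unit 4 (remaining 85 ft³)
8 ft³ → storage unit 2 (remaining 2 ft³)
Final storage units: [66,29] [64,26,8] [53,22,17] [15].

4 storage units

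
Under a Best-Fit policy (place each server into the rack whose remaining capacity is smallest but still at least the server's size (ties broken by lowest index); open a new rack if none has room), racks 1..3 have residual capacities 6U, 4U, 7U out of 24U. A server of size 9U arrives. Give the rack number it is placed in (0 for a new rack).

0

No rack has ≥ 9U free, so a new rack is opened.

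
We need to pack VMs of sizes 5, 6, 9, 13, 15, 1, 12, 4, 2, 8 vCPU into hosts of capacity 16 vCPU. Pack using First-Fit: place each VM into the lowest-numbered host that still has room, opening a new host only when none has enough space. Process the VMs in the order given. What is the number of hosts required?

Put 5 vCPU in host 1; 11 vCPU remain.
Put 6 vCPU in host 1; 5 vCPU remain.
Put 9 vCPU in host 2; 7 vCPU remain.
Put 13 vCPU in host 3; 3 vCPU remain.
Put 15 vCPU in host 4; 1 vCPU remain.
Put 1 vCPU in host 1; 4 vCPU remain.
Put 12 vCPU in host 5; 4 vCPU remain.
Put 4 vCPU in host 1; 0 vCPU remain.
Put 2 vCPU in host 2; 5 vCPU remain.
Put 8 vCPU in host 6; 8 vCPU remain.

6 hosts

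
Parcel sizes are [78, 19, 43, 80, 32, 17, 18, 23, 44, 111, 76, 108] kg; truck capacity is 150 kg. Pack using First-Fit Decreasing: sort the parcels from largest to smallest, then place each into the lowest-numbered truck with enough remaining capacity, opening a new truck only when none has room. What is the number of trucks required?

Sorted descending: 111, 108, 80, 78, 76, 44, 43, 32, 23, 19, 18, 17.
111 kg → truck 1 (remaining 39 kg)
108 kg → truck 2 (remaining 42 kg)
80 kg → truck 3 (remaining 70 kg)
78 kg → truck 4 (remaining 72 kg)
76 kg → truck 5 (remaining 74 kg)
44 kg → truck 3 (remaining 26 kg)
43 kg → truck 4 (remaining 29 kg)
32 kg → truck 1 (remaining 7 kg)
23 kg → truck 2 (remaining 19 kg)
19 kg → truck 2 (remaining 0 kg)
18 kg → truck 3 (remaining 8 kg)
17 kg → truck 4 (remaining 12 kg)

5 trucks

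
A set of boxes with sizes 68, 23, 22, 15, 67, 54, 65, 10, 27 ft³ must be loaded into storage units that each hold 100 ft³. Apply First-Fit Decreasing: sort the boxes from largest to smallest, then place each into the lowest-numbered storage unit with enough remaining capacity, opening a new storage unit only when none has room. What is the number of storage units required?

4

Sorted descending: 68, 67, 65, 54, 27, 23, 22, 15, 10.
Put 68 ft³ in storage unit 1; 32 ft³ remain.
Put 67 ft³ in storage unit 2; 33 ft³ remain.
Put 65 ft³ in storage unit 3; 35 ft³ remain.
Put 54 ft³ in storage unit 4; 46 ft³ remain.
Put 27 ft³ in storage unit 1; 5 ft³ remain.
Put 23 ft³ in storage unit 2; 10 ft³ remain.
Put 22 ft³ in storage unit 3; 13 ft³ remain.
Put 15 ft³ in storage unit 4; 31 ft³ remain.
Put 10 ft³ in storage unit 2; 0 ft³ remain.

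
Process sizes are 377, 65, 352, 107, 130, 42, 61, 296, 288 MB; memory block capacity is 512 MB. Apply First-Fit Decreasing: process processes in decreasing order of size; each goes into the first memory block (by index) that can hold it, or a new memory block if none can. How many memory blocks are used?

4

Sorted descending: 377, 352, 296, 288, 130, 107, 65, 61, 42.
377 MB → memory block 1 (remaining 135 MB)
352 MB → memory block 2 (remaining 160 MB)
296 MB → memory block 3 (remaining 216 MB)
288 MB → memory block 4 (remaining 224 MB)
130 MB → memory block 1 (remaining 5 MB)
107 MB → memory block 2 (remaining 53 MB)
65 MB → memory block 3 (remaining 151 MB)
61 MB → memory block 3 (remaining 90 MB)
42 MB → memory block 2 (remaining 11 MB)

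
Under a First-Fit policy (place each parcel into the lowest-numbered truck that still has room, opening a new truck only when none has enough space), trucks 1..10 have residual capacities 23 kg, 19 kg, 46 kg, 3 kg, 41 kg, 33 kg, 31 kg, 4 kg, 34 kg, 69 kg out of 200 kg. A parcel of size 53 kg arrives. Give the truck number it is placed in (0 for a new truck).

Trucks with room: truck 10 (69 kg).
The first with room is truck 10.

10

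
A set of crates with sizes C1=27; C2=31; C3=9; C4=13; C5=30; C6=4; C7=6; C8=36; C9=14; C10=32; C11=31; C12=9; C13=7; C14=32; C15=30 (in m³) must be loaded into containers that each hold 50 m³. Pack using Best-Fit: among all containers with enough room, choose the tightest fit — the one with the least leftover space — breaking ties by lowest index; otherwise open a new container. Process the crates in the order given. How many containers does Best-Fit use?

8

container 1: place C1 (27 m³), 23 m³ left
container 2: place C2 (31 m³), 19 m³ left
container 2: place C3 (9 m³), 10 m³ left
container 1: place C4 (13 m³), 10 m³ left
container 3: place C5 (30 m³), 20 m³ left
container 1: place C6 (4 m³), 6 m³ left
container 1: place C7 (6 m³), 0 m³ left
container 4: place C8 (36 m³), 14 m³ left
container 4: place C9 (14 m³), 0 m³ left
container 5: place C10 (32 m³), 18 m³ left
container 6: place C11 (31 m³), 19 m³ left
container 2: place C12 (9 m³), 1 m³ left
container 5: place C13 (7 m³), 11 m³ left
container 7: place C14 (32 m³), 18 m³ left
container 8: place C15 (30 m³), 20 m³ left
Final containers: [27,13,4,6] [31,9,9] [30] [36,14] [32,7] [31] [32] [30].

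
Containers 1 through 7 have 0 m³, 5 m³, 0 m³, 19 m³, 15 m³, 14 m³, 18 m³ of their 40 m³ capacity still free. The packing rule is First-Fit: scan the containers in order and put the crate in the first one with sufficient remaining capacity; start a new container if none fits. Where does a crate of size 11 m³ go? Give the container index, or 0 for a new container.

4

Containers with room: container 4 (19 m³), container 5 (15 m³), container 6 (14 m³), container 7 (18 m³).
The first with room is container 4.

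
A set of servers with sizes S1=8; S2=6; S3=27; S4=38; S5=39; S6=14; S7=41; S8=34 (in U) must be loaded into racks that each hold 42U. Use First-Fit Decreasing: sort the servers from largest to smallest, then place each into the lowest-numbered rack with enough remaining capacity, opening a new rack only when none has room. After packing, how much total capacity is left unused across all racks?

Sorted descending: 41, 39, 38, 34, 27, 14, 8, 6.
rack 1: place 41U, 1U left
rack 2: place 39U, 3U left
rack 3: place 38U, 4U left
rack 4: place 34U, 8U left
rack 5: place 27U, 15U left
rack 5: place 14U, 1U left
rack 4: place 8U, 0U left
rack 6: place 6U, 36U left
6 racks × 42U = 252U; used 207U; unused 45U.

45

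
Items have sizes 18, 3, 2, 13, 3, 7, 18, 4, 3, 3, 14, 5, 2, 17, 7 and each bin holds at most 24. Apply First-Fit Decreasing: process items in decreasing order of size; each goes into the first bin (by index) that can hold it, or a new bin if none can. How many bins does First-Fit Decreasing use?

5

Sorted descending: 18, 18, 17, 14, 13, 7, 7, 5, 4, 3, 3, 3, 3, 2, 2.
Put 18 in bin 1; 6 remain.
Put 18 in bin 2; 6 remain.
Put 17 in bin 3; 7 remain.
Put 14 in bin 4; 10 remain.
Put 13 in bin 5; 11 remain.
Put 7 in bin 3; 0 remain.
Put 7 in bin 4; 3 remain.
Put 5 in bin 1; 1 remain.
Put 4 in bin 2; 2 remain.
Put 3 in bin 4; 0 remain.
Put 3 in bin 5; 8 remain.
Put 3 in bin 5; 5 remain.
Put 3 in bin 5; 2 remain.
Put 2 in bin 2; 0 remain.
Put 2 in bin 5; 0 remain.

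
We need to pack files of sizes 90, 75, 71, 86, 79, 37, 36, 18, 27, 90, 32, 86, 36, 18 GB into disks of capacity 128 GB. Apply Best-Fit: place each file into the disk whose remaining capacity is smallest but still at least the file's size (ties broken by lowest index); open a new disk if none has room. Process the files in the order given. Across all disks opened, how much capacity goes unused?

90 GB → disk 1 (remaining 38 GB)
75 GB → disk 2 (remaining 53 GB)
71 GB → disk 3 (remaining 57 GB)
86 GB → disk 4 (remaining 42 GB)
79 GB → disk 5 (remaining 49 GB)
37 GB → disk 1 (remaining 1 GB)
36 GB → disk 4 (remaining 6 GB)
18 GB → disk 5 (remaining 31 GB)
27 GB → disk 5 (remaining 4 GB)
90 GB → disk 6 (remaining 38 GB)
32 GB → disk 6 (remaining 6 GB)
86 GB → disk 7 (remaining 42 GB)
36 GB → disk 7 (remaining 6 GB)
18 GB → disk 2 (remaining 35 GB)
7 disks × 128 GB = 896 GB; used 781 GB; unused 115 GB.

115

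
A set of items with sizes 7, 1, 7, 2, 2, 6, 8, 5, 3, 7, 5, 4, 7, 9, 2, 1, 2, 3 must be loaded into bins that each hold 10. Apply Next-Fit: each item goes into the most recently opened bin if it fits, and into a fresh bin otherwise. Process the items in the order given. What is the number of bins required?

bin 1: place 7, 3 left
bin 1: place 1, 2 left
bin 2: place 7, 3 left
bin 2: place 2, 1 left
bin 3: place 2, 8 left
bin 3: place 6, 2 left
bin 4: place 8, 2 left
bin 5: place 5, 5 left
bin 5: place 3, 2 left
bin 6: place 7, 3 left
bin 7: place 5, 5 left
bin 7: place 4, 1 left
bin 8: place 7, 3 left
bin 9: place 9, 1 left
bin 10: place 2, 8 left
bin 10: place 1, 7 left
bin 10: place 2, 5 left
bin 10: place 3, 2 left
Final bins: [7,1] [7,2] [2,6] [8] [5,3] [7] [5,4] [7] [9] [2,1,2,3].

10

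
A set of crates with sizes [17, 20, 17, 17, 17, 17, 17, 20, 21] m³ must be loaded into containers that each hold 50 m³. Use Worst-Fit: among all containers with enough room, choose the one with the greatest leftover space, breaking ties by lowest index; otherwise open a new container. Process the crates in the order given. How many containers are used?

17 m³ → container 1 (remaining 33 m³)
20 m³ → container 1 (remaining 13 m³)
17 m³ → container 2 (remaining 33 m³)
17 m³ → container 2 (remaining 16 m³)
17 m³ → container 3 (remaining 33 m³)
17 m³ → container 3 (remaining 16 m³)
17 m³ → container 4 (remaining 33 m³)
20 m³ → container 4 (remaining 13 m³)
21 m³ → container 5 (remaining 29 m³)

5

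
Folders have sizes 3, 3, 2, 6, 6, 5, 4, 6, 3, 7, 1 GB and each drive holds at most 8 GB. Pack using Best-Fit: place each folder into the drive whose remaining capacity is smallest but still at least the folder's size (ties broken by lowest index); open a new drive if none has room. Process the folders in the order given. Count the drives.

7

3 GB → drive 1 (remaining 5 GB)
3 GB → drive 1 (remaining 2 GB)
2 GB → drive 1 (remaining 0 GB)
6 GB → drive 2 (remaining 2 GB)
6 GB → drive 3 (remaining 2 GB)
5 GB → drive 4 (remaining 3 GB)
4 GB → drive 5 (remaining 4 GB)
6 GB → drive 6 (remaining 2 GB)
3 GB → drive 4 (remaining 0 GB)
7 GB → drive 7 (remaining 1 GB)
1 GB → drive 7 (remaining 0 GB)
Final drives: [3,3,2] [6] [6] [5,3] [4] [6] [7,1].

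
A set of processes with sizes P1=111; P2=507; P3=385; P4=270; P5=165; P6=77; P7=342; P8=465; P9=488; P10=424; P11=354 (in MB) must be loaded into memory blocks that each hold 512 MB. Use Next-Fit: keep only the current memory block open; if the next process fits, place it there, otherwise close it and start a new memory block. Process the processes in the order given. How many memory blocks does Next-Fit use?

memory block 1: place P1 (111 MB), 401 MB left
memory block 2: place P2 (507 MB), 5 MB left
memory block 3: place P3 (385 MB), 127 MB left
memory block 4: place P4 (270 MB), 242 MB left
memory block 4: place P5 (165 MB), 77 MB left
memory block 4: place P6 (77 MB), 0 MB left
memory block 5: place P7 (342 MB), 170 MB left
memory block 6: place P8 (465 MB), 47 MB left
memory block 7: place P9 (488 MB), 24 MB left
memory block 8: place P10 (424 MB), 88 MB left
memory block 9: place P11 (354 MB), 158 MB left

9 memory blocks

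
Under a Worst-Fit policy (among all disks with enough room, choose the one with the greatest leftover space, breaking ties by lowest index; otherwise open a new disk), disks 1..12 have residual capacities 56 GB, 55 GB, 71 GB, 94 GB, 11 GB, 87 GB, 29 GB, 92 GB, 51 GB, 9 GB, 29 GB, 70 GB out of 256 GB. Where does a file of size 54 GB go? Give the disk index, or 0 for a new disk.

Disks with room: disk 1 (56 GB), disk 2 (55 GB), disk 3 (71 GB), disk 4 (94 GB), disk 6 (87 GB), disk 8 (92 GB), disk 12 (70 GB).
Most room is disk 4 with 94 GB free.

4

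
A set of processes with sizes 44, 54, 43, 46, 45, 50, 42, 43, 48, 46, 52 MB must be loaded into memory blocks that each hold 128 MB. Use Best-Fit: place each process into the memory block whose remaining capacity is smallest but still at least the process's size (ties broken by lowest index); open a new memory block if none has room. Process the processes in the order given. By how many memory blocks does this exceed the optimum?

1

Best-Fit: [44,54] [43,46] [45,50] [42,43] [48,46] [52] → 6 memory blocks.
Total size 513 MB; any packing needs at least ⌈513/128⌉ = 5 memory blocks.
An optimal packing achieves that bound: [54,52] [50,48] [46,46] [45,44] [43,43,42] → 5 memory blocks.
Excess: 6 − 5 = 1.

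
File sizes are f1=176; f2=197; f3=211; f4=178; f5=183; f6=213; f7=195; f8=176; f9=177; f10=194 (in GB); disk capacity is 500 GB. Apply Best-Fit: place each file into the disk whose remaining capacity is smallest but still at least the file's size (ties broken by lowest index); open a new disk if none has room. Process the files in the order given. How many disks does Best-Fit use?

f1 (176 GB) → disk 1 (remaining 324 GB)
f2 (197 GB) → disk 1 (remaining 127 GB)
f3 (211 GB) → disk 2 (remaining 289 GB)
f4 (178 GB) → disk 2 (remaining 111 GB)
f5 (183 GB) → disk 3 (remaining 317 GB)
f6 (213 GB) → disk 3 (remaining 104 GB)
f7 (195 GB) → disk 4 (remaining 305 GB)
f8 (176 GB) → disk 4 (remaining 129 GB)
f9 (177 GB) → disk 5 (remaining 323 GB)
f10 (194 GB) → disk 5 (remaining 129 GB)

5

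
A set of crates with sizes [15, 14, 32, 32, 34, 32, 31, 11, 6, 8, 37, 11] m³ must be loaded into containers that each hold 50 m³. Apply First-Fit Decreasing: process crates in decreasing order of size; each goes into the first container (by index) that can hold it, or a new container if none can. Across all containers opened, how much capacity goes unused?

37

Sorted descending: 37, 34, 32, 32, 32, 31, 15, 14, 11, 11, 8, 6.
container 1: place 37 m³, 13 m³ left
container 2: place 34 m³, 16 m³ left
container 3: place 32 m³, 18 m³ left
container 4: place 32 m³, 18 m³ left
container 5: place 32 m³, 18 m³ left
container 6: place 31 m³, 19 m³ left
container 2: place 15 m³, 1 m³ left
container 3: place 14 m³, 4 m³ left
container 1: place 11 m³, 2 m³ left
container 4: place 11 m³, 7 m³ left
container 5: place 8 m³, 10 m³ left
container 4: place 6 m³, 1 m³ left
6 containers × 50 m³ = 300 m³; used 263 m³; unused 37 m³.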